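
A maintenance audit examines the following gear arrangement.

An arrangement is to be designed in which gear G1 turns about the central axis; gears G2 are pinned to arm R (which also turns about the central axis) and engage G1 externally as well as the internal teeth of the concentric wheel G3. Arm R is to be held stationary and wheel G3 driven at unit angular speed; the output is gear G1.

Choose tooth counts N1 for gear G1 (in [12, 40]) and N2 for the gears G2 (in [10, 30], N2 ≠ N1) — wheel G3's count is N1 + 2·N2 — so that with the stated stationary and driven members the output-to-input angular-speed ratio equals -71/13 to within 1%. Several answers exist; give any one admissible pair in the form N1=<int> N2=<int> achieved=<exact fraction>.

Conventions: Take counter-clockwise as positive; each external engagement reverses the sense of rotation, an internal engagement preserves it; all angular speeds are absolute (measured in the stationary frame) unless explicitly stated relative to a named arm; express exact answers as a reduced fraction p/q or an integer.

N1=13 N2=29 achieved=-71/13

planetary set to be sized for -71/13 (Willis relation)
Willis with ω_arm = 0: ω_sun/ω_ring = −N3/N1; set equal to -71/13  ⇒  N3/N1 = −(-71/13) = 71/13
N3 = N1 + 2·N2  ⇒  N2/N1 = (N3/N1 − 1)/2 = (71/13 − 1)/2 = 29/13
smallest multiple with N1 ≥ 12 and N2 ≥ 10: k = 1  ⇒  N1 = 1·13 = 13, N2 = 1·29 = 29 (N1 ≤ 40, N2 ≤ 30, N2 ≠ N1 ✓), N3 = 13 + 2·29 = 71
check: −N3/N1 with N1 = 13, N3 = 71 gives -71/13; |achieved − target| = 0 ≤ 71/1300 ✓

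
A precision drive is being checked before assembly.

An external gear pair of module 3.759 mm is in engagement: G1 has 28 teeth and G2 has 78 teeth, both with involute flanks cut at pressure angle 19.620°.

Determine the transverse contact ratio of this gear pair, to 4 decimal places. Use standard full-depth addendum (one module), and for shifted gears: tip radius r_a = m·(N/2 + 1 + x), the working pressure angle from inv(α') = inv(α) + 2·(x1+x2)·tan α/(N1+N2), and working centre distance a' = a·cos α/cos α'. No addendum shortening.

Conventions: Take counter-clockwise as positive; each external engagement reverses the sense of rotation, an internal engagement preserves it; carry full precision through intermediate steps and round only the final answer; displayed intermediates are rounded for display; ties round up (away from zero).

1.7501

single-mesh involute tooth geometry (28T engaging 78T at module 3.759)
base radii: r_b1 = 49.570550, r_b2 = 138.089390
tip radii: r_a1 = 56.385000, r_a2 = 150.360000
no profile shift: α' = α, a' = a
action lengths: √(r_a1²−r_b1²) = 26.870593, √(r_a2²−r_b2²) = 59.493277
base pitch p_b = π·m·cos α = 11.123605
CR = (26.870593 + 59.493277 − 199.227000·sin 19.62000°)/11.123605 = 1.750094
contact ratio ≈ 1.7501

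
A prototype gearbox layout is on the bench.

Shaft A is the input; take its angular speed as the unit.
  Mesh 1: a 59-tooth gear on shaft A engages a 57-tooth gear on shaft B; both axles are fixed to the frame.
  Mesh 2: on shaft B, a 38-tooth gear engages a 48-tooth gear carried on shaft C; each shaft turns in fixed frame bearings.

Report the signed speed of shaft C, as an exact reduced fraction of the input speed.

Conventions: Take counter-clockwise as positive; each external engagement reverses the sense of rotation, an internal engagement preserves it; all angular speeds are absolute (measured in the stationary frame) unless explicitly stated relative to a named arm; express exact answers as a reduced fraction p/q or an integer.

2-mesh fixed-axis compound train (all bearings frame-fixed)
mesh 1 [59T→57T]: |ω|/ω_in = 1×59/57 = 59/57, sense flips to −
mesh 2 [38T→48T]: |ω|/ω_in = (59/57)×38/48 = 59/72, sense flips to +
signed output speed (× input speed) = 59/72

59/72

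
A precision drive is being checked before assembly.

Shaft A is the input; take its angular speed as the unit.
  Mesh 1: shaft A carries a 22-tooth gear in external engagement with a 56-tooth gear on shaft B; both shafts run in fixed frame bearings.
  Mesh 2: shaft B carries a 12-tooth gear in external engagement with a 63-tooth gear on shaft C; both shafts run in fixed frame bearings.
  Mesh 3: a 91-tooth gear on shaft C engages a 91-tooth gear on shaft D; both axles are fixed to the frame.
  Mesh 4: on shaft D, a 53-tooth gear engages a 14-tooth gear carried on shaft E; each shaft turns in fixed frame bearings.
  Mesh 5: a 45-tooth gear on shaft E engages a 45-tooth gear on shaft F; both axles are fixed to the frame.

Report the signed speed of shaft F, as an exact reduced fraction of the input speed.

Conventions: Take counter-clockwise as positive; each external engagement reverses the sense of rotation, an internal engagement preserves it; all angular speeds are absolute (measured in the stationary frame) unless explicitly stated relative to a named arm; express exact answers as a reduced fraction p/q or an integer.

-583/2058

5-mesh fixed-axis compound train (all bearings frame-fixed)
mesh 1 [22T→56T]: |ω|/ω_in = 1×22/56 = 11/28, sense flips to −
mesh 2 [12T→63T]: |ω|/ω_in = (11/28)×12/63 = 11/147, sense flips to +
mesh 3 [91T→91T]: |ω|/ω_in = (11/147)×91/91 = 11/147, sense flips to −
mesh 4 [53T→14T]: |ω|/ω_in = (11/147)×53/14 = 583/2058, sense flips to +
mesh 5 [45T→45T]: |ω|/ω_in = (583/2058)×45/45 = 583/2058, sense flips to −
signed output speed (× input speed) = -583/2058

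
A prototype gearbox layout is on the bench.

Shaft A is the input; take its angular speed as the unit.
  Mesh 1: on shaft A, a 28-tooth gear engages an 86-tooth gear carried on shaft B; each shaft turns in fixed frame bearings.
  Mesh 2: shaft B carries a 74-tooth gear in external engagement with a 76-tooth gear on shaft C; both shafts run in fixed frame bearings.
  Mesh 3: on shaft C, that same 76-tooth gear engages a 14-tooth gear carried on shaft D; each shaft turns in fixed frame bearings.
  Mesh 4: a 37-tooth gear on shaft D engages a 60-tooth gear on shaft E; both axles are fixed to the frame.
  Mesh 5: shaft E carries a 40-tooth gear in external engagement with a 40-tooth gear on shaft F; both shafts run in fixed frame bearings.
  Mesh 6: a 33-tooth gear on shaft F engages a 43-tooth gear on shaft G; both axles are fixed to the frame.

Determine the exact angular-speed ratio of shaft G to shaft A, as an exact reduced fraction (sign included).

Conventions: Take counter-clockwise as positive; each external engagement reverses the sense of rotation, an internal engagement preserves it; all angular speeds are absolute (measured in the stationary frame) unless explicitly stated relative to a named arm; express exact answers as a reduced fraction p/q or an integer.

class = fixed-axis compound train [6 meshes; 6 ratios multiply, 6 sense flips]
mesh 1 [28T→86T]: running ratio 14/43, sense −
mesh 2 [74T→76T]: running ratio 259/817, sense +
mesh 3 [76T→14T]: running ratio 74/43, sense −
mesh 4 [37T→60T]: running ratio 1369/1290, sense +
mesh 5 [40T→40T]: running ratio 1369/1290, sense −
mesh 6 [33T→43T]: running ratio 15059/18490, sense +
ω_out/ω_in = 15059/18490

15059/18490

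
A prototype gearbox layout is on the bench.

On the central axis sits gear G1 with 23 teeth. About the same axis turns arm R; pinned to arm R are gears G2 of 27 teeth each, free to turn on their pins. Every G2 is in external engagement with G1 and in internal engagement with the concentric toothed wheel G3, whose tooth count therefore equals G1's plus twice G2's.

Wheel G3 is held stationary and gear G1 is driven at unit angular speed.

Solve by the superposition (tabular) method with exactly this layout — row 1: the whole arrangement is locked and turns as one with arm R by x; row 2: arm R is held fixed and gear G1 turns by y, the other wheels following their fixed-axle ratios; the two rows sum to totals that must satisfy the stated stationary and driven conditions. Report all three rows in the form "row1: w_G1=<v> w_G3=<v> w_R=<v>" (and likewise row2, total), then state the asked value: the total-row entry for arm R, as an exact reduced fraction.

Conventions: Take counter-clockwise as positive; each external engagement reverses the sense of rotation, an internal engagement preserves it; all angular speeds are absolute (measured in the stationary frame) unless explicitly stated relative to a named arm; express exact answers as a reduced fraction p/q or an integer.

topology: planetary set — G1 23T / G2 27T / G3 77T, arm = carrier (Willis)
superposition row 1 [locked train]: every member turns x
row 2 (arm held, sun turns y): ω_ring = −(23/77)·y, ω_arm = 0
boundary: total ω_ring = x − (23/77)·y = 0 and total ω_sun = x + y = 1  ⇒  y = 77/100, x = 23/100
row 2 ring = −(23/77)·77/100 = -23/100
totals (row 1 + row 2): sun 23/100 + 77/100 = 1, ring 23/100 + (-23/100) = 0, arm 23/100 + 0 = 23/100
asked cell (total, arm) = 23/100

row1: w_G1=23/100 w_G3=23/100 w_R=23/100
row2: w_G1=77/100 w_G3=-23/100 w_R=0
total: w_G1=1 w_G3=0 w_R=23/100
asked value: 23/100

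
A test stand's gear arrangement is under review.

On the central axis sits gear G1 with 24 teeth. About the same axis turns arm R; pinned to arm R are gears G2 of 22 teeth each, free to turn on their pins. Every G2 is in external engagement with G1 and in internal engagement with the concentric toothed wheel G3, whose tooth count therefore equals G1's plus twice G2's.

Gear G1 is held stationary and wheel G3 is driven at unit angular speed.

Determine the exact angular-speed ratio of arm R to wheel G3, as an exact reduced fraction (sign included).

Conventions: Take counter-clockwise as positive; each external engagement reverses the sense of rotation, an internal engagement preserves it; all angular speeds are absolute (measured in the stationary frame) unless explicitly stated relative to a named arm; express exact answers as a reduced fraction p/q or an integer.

17/23

planetary set (24T centre, 22T on arm, 68T internal) — Willis relation
ring teeth: 24 + 2·22 = 68
24(ω_sun−ω_arm) = −68(ω_ring−ω_arm),  ω_sun = 0, ω_ring = 1
24(0−ω_arm) = −68(1−ω_arm)  ⇒  92·ω_arm = 68  ⇒  ω_arm = 17/23
ω_out/ω_in = 17/23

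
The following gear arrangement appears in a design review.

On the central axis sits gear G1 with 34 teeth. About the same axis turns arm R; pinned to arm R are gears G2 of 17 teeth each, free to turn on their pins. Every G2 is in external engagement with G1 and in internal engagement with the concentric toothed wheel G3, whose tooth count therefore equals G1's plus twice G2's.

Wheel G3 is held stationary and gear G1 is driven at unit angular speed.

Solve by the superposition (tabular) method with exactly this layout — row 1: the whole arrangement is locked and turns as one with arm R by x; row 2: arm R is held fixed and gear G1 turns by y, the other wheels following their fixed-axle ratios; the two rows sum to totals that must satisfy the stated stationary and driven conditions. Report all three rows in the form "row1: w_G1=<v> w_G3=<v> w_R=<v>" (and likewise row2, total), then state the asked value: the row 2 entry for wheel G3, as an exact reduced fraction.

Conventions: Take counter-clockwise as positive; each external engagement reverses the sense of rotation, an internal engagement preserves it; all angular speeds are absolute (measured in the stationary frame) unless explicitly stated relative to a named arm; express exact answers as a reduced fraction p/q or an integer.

topology: planetary set — G1 34T / G2 17T / G3 68T, arm = carrier (Willis)
row 1 — lock + rotate with arm: ω_sun = ω_ring = ω_arm = x
row 2: sun turns y, ring = −(34/68)·y, arm 0
boundary: total ω_ring = x − (34/68)·y = 0 and total ω_sun = x + y = 1  ⇒  y = 2/3, x = 1/3
row 2 ring = −(34/68)·2/3 = -1/3
totals (row 1 + row 2): sun 1/3 + 2/3 = 1, ring 1/3 + (-1/3) = 0, arm 1/3 + 0 = 1/3
asked cell (row2, ring) = -1/3

row1: w_G1=1/3 w_G3=1/3 w_R=1/3
row2: w_G1=2/3 w_G3=-1/3 w_R=0
total: w_G1=1 w_G3=0 w_R=1/3
asked value: -1/3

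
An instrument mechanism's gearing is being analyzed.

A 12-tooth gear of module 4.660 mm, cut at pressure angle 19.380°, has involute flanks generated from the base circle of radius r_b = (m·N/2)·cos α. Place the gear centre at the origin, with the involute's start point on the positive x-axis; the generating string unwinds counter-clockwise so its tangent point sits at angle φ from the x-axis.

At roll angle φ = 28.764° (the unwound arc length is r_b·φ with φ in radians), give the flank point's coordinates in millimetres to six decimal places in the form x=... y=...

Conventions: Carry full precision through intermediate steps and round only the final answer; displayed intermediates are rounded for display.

x=29.492986 y=1.084621

recognized (one wheel, involute flank): single-mesh tooth geometry, m = 4.660, N = 12
pitch radius r_p = m·N/2 = 4.660·12/2 = 27.960000
base radius r_b = r_p·cos α = 27.960000·cos 19.380° = 26.375746
roll angle φ = 28.764° = 0.50202651 rad
x = r_b·(cos φ + φ·sin φ) = 29.492986
y = r_b·(sin φ − φ·cos φ) = 1.084621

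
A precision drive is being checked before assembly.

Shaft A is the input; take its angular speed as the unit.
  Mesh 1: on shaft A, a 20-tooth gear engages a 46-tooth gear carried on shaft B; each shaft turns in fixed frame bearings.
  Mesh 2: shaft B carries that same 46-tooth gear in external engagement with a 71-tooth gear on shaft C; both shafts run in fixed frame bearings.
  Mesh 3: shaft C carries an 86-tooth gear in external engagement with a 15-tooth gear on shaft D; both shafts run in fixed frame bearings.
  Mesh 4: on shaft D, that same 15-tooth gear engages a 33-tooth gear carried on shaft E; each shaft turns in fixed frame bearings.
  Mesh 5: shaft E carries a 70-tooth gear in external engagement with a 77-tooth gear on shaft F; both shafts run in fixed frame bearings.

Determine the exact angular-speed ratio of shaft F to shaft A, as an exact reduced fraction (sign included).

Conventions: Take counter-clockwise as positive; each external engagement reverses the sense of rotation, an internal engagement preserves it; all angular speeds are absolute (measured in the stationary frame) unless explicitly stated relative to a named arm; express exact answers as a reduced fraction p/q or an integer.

class = fixed-axis compound train [5 meshes; 5 ratios multiply, 5 sense flips]
mesh 1 [20T→46T]: running ratio 10/23, sense −
mesh 2 [46T→71T]: running ratio 20/71, sense +
mesh 3 [86T→15T]: running ratio 344/213, sense −
mesh 4 [15T→33T]: running ratio 1720/2343, sense +
mesh 5 [70T→77T]: running ratio 17200/25773, sense −
ω_out/ω_in = -17200/25773

-17200/25773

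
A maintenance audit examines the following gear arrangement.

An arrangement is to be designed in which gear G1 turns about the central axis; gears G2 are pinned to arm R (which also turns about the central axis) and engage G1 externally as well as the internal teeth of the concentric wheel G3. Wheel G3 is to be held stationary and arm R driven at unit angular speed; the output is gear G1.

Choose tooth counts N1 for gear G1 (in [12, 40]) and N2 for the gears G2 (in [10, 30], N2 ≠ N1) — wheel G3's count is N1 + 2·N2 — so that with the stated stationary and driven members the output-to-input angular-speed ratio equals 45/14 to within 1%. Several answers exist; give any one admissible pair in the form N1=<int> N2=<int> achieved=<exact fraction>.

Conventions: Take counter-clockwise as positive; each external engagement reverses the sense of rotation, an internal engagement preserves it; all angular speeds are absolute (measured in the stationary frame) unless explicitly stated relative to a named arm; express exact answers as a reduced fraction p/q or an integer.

planetary set to be sized for 45/14 (Willis relation)
Willis with ω_ring = 0: ω_sun/ω_arm = (N1+N3)/N1; set equal to 45/14  ⇒  N3/N1 = 45/14 − 1 = 31/14
N3 = N1 + 2·N2  ⇒  N2/N1 = (N3/N1 − 1)/2 = (31/14 − 1)/2 = 17/28
smallest multiple with N1 ≥ 12 and N2 ≥ 10: k = 1  ⇒  N1 = 1·28 = 28, N2 = 1·17 = 17 (N1 ≤ 40, N2 ≤ 30, N2 ≠ N1 ✓), N3 = 28 + 2·17 = 62
check: (N1+N3)/N1 with N1 = 28, N3 = 62 gives 45/14; |achieved − target| = 0 ≤ 9/280 ✓

N1=28 N2=17 achieved=45/14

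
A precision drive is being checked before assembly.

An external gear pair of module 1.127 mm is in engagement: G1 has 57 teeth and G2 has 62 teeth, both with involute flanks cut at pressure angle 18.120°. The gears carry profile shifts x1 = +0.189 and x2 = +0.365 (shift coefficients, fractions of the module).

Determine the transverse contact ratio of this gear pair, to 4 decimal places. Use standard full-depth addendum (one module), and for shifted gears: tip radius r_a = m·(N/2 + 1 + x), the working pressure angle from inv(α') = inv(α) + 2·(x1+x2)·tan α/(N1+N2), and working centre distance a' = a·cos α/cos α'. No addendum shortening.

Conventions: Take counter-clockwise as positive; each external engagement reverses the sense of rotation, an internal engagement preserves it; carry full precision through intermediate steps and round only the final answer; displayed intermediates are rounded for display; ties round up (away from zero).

recognized (one external pair, fixed centres): single-mesh tooth geometry, m = 1.127, N1 = 57, N2 = 62
base radii: r_b1 = 30.526605, r_b2 = 33.204377
tip radii: r_a1 = 33.459503, r_a2 = 36.475355
inv(α') = inv(18.120°) + 2·(+0.189+0.365)·tan α/(57+62) = 0.01403000  ⇒  α' = 19.61379°
a' = a·cos α / cos α' = 67.0565·cos 18.120°/cos 19.61379° = 67.656647
action lengths: √(r_a1²−r_b1²) = 13.699078, √(r_a2²−r_b2²) = 15.097048
base pitch p_b = π·m·cos α = 3.364988
CR = (13.699078 + 15.097048 − 67.656647·sin 19.61379°)/3.364988 = 1.808403
contact ratio ≈ 1.8084

1.8084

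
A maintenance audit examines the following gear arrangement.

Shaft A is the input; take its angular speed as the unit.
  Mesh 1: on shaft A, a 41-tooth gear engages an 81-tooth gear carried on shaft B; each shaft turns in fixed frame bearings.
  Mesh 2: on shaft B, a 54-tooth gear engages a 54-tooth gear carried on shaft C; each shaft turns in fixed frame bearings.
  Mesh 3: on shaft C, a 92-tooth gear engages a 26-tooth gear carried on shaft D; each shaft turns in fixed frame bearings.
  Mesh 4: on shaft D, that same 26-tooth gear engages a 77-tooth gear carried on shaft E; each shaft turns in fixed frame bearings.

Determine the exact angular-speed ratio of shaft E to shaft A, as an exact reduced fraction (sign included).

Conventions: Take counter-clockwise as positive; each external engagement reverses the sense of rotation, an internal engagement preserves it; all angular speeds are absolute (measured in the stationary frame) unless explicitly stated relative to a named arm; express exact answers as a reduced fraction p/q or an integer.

class = fixed-axis compound train [4 meshes; 4 ratios multiply, 4 sense flips]
mesh 1 [41T→81T]: running ratio 41/81, sense −
mesh 2 [54T→54T]: running ratio 41/81, sense +
mesh 3 [92T→26T]: running ratio 1886/1053, sense −
mesh 4 [26T→77T]: running ratio 3772/6237, sense +
ω_out/ω_in = 3772/6237

3772/6237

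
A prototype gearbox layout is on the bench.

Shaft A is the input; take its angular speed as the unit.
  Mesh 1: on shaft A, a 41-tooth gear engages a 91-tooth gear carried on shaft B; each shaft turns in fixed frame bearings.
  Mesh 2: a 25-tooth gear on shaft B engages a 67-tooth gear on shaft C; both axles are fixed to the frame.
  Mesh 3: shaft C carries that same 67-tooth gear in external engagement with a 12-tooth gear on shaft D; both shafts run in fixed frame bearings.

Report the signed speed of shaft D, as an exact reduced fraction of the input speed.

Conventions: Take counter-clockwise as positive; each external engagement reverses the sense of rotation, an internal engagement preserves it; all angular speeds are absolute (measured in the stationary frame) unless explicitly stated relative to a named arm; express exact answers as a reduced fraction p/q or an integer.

-1025/1092

3-mesh fixed-axis compound train (all bearings frame-fixed)
mesh 1 [41T→91T]: |ω|/ω_in = 1×41/91 = 41/91, sense flips to −
mesh 2 [25T→67T]: |ω|/ω_in = (41/91)×25/67 = 1025/6097, sense flips to +
mesh 3 [67T→12T]: |ω|/ω_in = (1025/6097)×67/12 = 1025/1092, sense flips to −
signed output speed (× input speed) = -1025/1092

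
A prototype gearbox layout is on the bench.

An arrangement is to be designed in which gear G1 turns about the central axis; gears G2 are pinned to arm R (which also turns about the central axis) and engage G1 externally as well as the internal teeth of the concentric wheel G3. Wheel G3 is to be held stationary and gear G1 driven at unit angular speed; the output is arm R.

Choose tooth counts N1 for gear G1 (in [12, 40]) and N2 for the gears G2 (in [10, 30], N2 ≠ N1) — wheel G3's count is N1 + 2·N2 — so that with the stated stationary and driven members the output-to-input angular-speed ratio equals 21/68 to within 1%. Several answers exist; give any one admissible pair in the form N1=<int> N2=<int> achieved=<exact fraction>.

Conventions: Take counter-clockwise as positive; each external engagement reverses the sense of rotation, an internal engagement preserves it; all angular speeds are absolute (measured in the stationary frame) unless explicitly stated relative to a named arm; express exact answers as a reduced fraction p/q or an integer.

N1=21 N2=13 achieved=21/68

topology: planetary set — design target 21/68, arm = carrier (Willis)
Willis with ω_ring = 0: ω_arm/ω_sun = N1/(N1+N3); set equal to 21/68  ⇒  N3/N1 = 1/(21/68) − 1 = 47/21
N3 = N1 + 2·N2  ⇒  N2/N1 = (N3/N1 − 1)/2 = (47/21 − 1)/2 = 13/21
smallest multiple with N1 ≥ 12 and N2 ≥ 10: k = 1  ⇒  N1 = 1·21 = 21, N2 = 1·13 = 13 (N1 ≤ 40, N2 ≤ 30, N2 ≠ N1 ✓), N3 = 21 + 2·13 = 47
check: N1/(N1+N3) with N1 = 21, N3 = 47 gives 21/68; |achieved − target| = 0 ≤ 21/6800 ✓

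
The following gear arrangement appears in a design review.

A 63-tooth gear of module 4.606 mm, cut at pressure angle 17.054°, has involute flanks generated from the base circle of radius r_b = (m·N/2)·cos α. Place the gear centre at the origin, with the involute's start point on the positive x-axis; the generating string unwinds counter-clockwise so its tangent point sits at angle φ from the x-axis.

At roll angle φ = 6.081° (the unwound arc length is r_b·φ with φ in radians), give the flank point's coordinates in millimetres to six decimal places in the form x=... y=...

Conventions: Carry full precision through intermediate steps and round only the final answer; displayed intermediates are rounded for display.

class = single-mesh tooth geometry [base-circle involute, m = 4.606, 63T]
pitch radius r_p = m·N/2 = 4.606·63/2 = 145.089000
base radius r_b = r_p·cos α = 145.089000·cos 17.054° = 138.709259
roll angle φ = 6.081° = 0.10613347 rad
x = r_b·(cos φ + φ·sin φ) = 139.488293
y = r_b·(sin φ − φ·cos φ) = 0.055214

x=139.488293 y=0.055214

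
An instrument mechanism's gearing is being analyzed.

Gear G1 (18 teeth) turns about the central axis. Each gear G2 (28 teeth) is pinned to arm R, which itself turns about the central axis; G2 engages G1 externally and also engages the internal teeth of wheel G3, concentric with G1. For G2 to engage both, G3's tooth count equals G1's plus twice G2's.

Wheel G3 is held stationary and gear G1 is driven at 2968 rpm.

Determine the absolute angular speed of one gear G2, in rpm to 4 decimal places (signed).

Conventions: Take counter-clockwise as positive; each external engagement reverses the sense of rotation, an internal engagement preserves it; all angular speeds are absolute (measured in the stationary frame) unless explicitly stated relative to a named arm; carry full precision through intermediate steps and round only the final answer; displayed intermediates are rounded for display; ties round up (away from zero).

topology: planetary set — G1 18T / G2 28T / G3 74T, arm = carrier (Willis)
normalise by the input: solve with ω_sun = 1, then scale by 2968 rpm
ring teeth: 18 + 2·28 = 74
18(ω_sun−ω_arm) = −74(ω_ring−ω_arm),  ω_ring = 0, ω_sun = 1
18(1−ω_arm) = −74(0−ω_arm)  ⇒  92·ω_arm = 18  ⇒  ω_arm = 9/46
sun–planet mesh: 18·(1−9/46) = −28·(ω_p−ω_arm)  ⇒  ω_p−ω_arm = -333/644
ω_p = 9/46 − 333/644 = -9/28
scale: ω_p = -9/28 × 2968 rpm = -954.0000 rpm

-954.0000 rpm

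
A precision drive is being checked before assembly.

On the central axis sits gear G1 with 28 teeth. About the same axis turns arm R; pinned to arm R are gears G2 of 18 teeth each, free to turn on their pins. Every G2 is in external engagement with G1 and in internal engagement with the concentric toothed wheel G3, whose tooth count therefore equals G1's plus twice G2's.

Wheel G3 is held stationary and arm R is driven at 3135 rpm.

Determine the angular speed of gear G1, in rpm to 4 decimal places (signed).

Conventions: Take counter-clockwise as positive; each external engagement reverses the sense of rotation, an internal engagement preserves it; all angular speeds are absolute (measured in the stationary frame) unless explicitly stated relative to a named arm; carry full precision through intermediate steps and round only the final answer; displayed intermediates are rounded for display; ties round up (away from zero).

+10300.7143 rpm

recognized (axles ride arm R): planetary set, 28/18/64 teeth
normalise by the input: solve with ω_arm = 1, then scale by 3135 rpm
ring teeth: 28 + 2·18 = 64
28(ω_sun−ω_arm) = −64(ω_ring−ω_arm),  ω_ring = 0, ω_arm = 1
ω_sun = 1 − (64/28)(0−1) = 23/7
scale: ω_sun = 23/7 × 3135 rpm = +10300.7143 rpm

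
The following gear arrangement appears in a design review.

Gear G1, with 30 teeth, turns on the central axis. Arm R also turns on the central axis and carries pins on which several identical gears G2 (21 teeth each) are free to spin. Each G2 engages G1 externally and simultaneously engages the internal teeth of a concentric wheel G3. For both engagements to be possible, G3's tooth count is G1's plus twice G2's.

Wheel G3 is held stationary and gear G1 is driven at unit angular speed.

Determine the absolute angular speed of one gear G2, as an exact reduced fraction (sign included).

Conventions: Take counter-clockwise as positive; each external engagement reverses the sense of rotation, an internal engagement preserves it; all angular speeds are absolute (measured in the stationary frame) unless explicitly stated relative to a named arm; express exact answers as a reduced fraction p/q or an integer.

-5/7

class = planetary set [G3 = 30+2·21 = 72; Willis about the carrier]
ring teeth: 30 + 2·21 = 72
30(ω_sun−ω_arm) = −72(ω_ring−ω_arm),  ω_ring = 0, ω_sun = 1
30(1−ω_arm) = −72(0−ω_arm)  ⇒  102·ω_arm = 30  ⇒  ω_arm = 5/17
sun–planet mesh: 30·(1−5/17) = −21·(ω_p−ω_arm)  ⇒  ω_p−ω_arm = -120/119
ω_p = 5/17 − 120/119 = -5/7
exact speed ratio = -5/7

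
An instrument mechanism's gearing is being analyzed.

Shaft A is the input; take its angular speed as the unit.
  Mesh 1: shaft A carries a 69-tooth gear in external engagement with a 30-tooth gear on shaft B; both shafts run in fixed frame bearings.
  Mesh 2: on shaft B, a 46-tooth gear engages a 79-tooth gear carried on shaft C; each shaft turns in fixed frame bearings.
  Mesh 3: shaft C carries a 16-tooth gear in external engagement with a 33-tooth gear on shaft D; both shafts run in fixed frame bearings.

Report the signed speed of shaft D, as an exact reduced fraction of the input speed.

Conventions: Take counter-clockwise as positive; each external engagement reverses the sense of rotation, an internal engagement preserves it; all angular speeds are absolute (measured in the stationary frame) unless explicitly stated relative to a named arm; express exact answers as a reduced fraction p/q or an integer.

-8464/13035

3-mesh fixed-axis compound train (all bearings frame-fixed)
mesh 1 [69T→30T]: |ω|/ω_in = 1×69/30 = 23/10, sense flips to −
mesh 2 [46T→79T]: |ω|/ω_in = (23/10)×46/79 = 529/395, sense flips to +
mesh 3 [16T→33T]: |ω|/ω_in = (529/395)×16/33 = 8464/13035, sense flips to −
signed output speed (× input speed) = -8464/13035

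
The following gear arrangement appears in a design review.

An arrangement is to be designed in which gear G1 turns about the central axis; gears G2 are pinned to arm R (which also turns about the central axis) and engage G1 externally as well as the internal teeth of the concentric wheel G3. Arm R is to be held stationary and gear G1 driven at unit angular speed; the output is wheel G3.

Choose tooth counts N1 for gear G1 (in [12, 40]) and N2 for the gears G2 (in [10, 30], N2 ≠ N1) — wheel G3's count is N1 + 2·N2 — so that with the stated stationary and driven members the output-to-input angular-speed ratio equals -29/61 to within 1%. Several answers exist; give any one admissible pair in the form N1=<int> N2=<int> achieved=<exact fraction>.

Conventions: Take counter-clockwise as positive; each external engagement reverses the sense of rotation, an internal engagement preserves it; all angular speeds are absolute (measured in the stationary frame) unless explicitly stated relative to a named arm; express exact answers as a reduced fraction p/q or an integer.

topology: planetary set — design target -29/61, arm = carrier (Willis)
Willis with ω_arm = 0: ω_ring/ω_sun = −N1/N3; set equal to -29/61  ⇒  N3/N1 = −1/(-29/61) = 61/29
N3 = N1 + 2·N2  ⇒  N2/N1 = (N3/N1 − 1)/2 = (61/29 − 1)/2 = 16/29
smallest multiple with N1 ≥ 12 and N2 ≥ 10: k = 1  ⇒  N1 = 1·29 = 29, N2 = 1·16 = 16 (N1 ≤ 40, N2 ≤ 30, N2 ≠ N1 ✓), N3 = 29 + 2·16 = 61
check: −N1/N3 with N1 = 29, N3 = 61 gives -29/61; |achieved − target| = 0 ≤ 29/6100 ✓

N1=29 N2=16 achieved=-29/61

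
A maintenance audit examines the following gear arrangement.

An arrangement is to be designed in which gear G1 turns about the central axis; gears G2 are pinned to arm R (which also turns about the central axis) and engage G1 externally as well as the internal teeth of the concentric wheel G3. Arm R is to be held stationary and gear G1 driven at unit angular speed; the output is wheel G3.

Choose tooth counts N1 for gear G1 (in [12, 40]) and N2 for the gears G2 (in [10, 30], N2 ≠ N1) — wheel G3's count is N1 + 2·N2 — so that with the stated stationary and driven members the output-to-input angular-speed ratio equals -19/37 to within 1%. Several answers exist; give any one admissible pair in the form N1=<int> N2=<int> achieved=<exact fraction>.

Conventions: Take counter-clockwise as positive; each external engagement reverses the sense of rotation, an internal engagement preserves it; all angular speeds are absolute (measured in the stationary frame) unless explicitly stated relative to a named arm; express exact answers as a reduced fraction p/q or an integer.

topology: planetary set — design target -19/37, arm = carrier (Willis)
Willis with ω_arm = 0: ω_ring/ω_sun = −N1/N3; set equal to -19/37  ⇒  N3/N1 = −1/(-19/37) = 37/19
N3 = N1 + 2·N2  ⇒  N2/N1 = (N3/N1 − 1)/2 = (37/19 − 1)/2 = 9/19
smallest multiple with N1 ≥ 12 and N2 ≥ 10: k = 2  ⇒  N1 = 2·19 = 38, N2 = 2·9 = 18 (N1 ≤ 40, N2 ≤ 30, N2 ≠ N1 ✓), N3 = 38 + 2·18 = 74
check: −N1/N3 with N1 = 38, N3 = 74 gives -19/37; |achieved − target| = 0 ≤ 19/3700 ✓

N1=38 N2=18 achieved=-19/37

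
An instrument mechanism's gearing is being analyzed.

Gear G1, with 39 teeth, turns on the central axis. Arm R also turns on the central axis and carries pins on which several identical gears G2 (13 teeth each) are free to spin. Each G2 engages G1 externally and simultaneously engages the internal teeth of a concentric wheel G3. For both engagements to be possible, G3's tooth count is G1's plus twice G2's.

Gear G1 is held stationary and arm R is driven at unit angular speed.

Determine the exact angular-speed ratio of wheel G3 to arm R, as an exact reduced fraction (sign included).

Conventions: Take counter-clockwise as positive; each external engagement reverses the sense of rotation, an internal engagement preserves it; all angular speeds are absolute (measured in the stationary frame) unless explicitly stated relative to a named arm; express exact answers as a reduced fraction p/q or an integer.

8/5

class = planetary set [G3 = 39+2·13 = 65; Willis about the carrier]
ring teeth: 39 + 2·13 = 65
39(ω_sun−ω_arm) = −65(ω_ring−ω_arm),  ω_sun = 0, ω_arm = 1
ω_ring = 1 − (39/65)(0−1) = 8/5
ω_out/ω_in = 8/5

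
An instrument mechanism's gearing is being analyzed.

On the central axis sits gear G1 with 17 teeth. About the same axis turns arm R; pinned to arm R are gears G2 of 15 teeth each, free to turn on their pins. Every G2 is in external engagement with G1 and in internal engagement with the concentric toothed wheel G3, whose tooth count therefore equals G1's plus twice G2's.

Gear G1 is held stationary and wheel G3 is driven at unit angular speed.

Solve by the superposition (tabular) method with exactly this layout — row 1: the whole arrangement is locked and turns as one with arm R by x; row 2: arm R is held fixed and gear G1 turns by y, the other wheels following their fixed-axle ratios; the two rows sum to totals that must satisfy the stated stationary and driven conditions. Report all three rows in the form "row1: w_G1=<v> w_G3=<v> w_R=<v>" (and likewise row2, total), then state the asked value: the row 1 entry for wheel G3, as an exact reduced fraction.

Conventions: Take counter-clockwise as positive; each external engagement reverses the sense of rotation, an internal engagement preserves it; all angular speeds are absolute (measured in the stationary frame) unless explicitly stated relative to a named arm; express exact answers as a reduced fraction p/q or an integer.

row1: w_G1=47/64 w_G3=47/64 w_R=47/64
row2: w_G1=-47/64 w_G3=17/64 w_R=0
total: w_G1=0 w_G3=1 w_R=47/64
asked value: 47/64

recognized (axles ride arm R): planetary set, 17/15/47 teeth
row 1: whole set turns with the arm by x
row 2: sun turns y, ring = −(17/47)·y, arm 0
boundary: total ω_sun = x + y = 0 and total ω_ring = x − (17/47)·y = 1  ⇒  y = -47/64, x = 47/64
row 2 ring = −(17/47)·(-47/64) = 17/64
totals (row 1 + row 2): sun 47/64 + (-47/64) = 0, ring 47/64 + 17/64 = 1, arm 47/64 + 0 = 47/64
asked cell (row1, ring) = 47/64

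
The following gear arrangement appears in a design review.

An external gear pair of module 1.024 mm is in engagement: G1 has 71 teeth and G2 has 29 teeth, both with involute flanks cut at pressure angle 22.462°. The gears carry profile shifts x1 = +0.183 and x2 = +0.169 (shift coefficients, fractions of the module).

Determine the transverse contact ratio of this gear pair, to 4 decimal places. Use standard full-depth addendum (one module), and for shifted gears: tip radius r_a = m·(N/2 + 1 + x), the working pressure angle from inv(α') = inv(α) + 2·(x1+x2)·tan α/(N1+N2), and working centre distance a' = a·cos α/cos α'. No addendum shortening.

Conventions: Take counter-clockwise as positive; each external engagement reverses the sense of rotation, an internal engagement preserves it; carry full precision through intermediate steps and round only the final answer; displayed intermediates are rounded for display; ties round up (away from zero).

single-mesh involute tooth geometry (71T engaging 29T at module 1.024)
base radii: r_b1 = 33.594088, r_b2 = 13.721529
tip radii: r_a1 = 37.563392, r_a2 = 16.045056
inv(α') = inv(22.462°) + 2·(+0.183+0.169)·tan α/(71+29) = 0.02431150  ⇒  α' = 23.39385°
a' = a·cos α / cos α' = 51.2000·cos 22.462°/cos 23.39385° = 51.553451
action lengths: √(r_a1²−r_b1²) = 16.806121, √(r_a2²−r_b2²) = 8.316458
base pitch p_b = π·m·cos α = 2.972928
CR = (16.806121 + 8.316458 − 51.553451·sin 23.39385°)/2.972928 = 1.565229
contact ratio ≈ 1.5652

1.5652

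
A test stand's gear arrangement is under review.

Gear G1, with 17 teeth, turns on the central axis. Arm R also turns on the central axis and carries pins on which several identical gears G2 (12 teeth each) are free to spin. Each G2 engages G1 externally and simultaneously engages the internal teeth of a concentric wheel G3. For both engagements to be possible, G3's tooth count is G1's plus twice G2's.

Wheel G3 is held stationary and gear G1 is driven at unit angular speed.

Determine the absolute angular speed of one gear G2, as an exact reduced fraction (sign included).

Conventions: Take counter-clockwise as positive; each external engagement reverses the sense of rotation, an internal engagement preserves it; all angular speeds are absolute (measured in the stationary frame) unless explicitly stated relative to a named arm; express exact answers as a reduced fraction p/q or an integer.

-17/24

recognized (axles ride arm R): planetary set, 17/12/41 teeth
ring teeth: 17 + 2·12 = 41
17(ω_sun−ω_arm) = −41(ω_ring−ω_arm),  ω_ring = 0, ω_sun = 1
17(1−ω_arm) = −41(0−ω_arm)  ⇒  58·ω_arm = 17  ⇒  ω_arm = 17/58
sun–planet mesh: 17·(1−17/58) = −12·(ω_p−ω_arm)  ⇒  ω_p−ω_arm = -697/696
ω_p = 17/58 − 697/696 = -17/24
exact speed ratio = -17/24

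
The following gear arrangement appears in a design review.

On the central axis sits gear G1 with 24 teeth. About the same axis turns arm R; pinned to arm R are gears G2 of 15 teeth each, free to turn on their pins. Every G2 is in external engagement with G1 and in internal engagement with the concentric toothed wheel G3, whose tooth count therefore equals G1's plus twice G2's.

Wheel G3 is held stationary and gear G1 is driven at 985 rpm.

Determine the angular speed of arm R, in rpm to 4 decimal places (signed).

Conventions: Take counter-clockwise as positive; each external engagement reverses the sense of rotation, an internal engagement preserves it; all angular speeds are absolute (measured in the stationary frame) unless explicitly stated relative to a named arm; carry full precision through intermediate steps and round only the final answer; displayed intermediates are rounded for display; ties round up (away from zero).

+303.0769 rpm

planetary set (24T centre, 15T on arm, 54T internal) — Willis relation
normalise by the input: solve with ω_sun = 1, then scale by 985 rpm
ring teeth: 24 + 2·15 = 54
24(ω_sun−ω_arm) = −54(ω_ring−ω_arm),  ω_ring = 0, ω_sun = 1
24(1−ω_arm) = −54(0−ω_arm)  ⇒  78·ω_arm = 24  ⇒  ω_arm = 4/13
scale: ω_arm = 4/13 × 985 rpm = +303.0769 rpm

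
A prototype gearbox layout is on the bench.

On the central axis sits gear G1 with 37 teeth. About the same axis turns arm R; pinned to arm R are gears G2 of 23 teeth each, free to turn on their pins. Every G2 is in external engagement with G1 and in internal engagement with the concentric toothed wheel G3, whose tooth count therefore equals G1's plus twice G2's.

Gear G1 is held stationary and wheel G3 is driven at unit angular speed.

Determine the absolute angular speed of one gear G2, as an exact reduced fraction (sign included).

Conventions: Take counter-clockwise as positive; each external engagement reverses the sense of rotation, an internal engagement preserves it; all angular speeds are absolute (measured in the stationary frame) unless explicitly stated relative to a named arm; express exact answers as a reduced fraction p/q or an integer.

topology: planetary set — G1 37T / G2 23T / G3 83T, arm = carrier (Willis)
ring teeth: 37 + 2·23 = 83
37(ω_sun−ω_arm) = −83(ω_ring−ω_arm),  ω_sun = 0, ω_ring = 1
37(0−ω_arm) = −83(1−ω_arm)  ⇒  120·ω_arm = 83  ⇒  ω_arm = 83/120
sun–planet mesh: 37·(0−83/120) = −23·(ω_p−ω_arm)  ⇒  ω_p−ω_arm = 3071/2760
ω_p = 83/120 + 3071/2760 = 83/46
exact speed ratio = 83/46

83/46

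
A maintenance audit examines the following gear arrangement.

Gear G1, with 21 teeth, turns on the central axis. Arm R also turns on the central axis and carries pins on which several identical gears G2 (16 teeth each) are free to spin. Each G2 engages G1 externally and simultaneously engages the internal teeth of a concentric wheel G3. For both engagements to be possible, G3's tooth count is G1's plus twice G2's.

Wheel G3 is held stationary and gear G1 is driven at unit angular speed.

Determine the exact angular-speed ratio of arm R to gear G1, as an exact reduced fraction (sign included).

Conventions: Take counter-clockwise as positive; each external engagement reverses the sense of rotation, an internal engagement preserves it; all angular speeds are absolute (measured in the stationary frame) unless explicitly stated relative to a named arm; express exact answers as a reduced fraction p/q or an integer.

recognized (axles ride arm R): planetary set, 21/16/53 teeth
ring teeth: 21 + 2·16 = 53
21(ω_sun−ω_arm) = −53(ω_ring−ω_arm),  ω_ring = 0, ω_sun = 1
21(1−ω_arm) = −53(0−ω_arm)  ⇒  74·ω_arm = 21  ⇒  ω_arm = 21/74
ω_out/ω_in = 21/74

21/74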